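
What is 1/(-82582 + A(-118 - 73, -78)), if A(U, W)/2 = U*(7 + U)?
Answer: -1/12294 ≈ -8.1340e-5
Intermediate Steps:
A(U, W) = 2*U*(7 + U) (A(U, W) = 2*(U*(7 + U)) = 2*U*(7 + U))
1/(-82582 + A(-118 - 73, -78)) = 1/(-82582 + 2*(-118 - 73)*(7 + (-118 - 73))) = 1/(-82582 + 2*(-191)*(7 - 191)) = 1/(-82582 + 2*(-191)*(-184)) = 1/(-82582 + 70288) = 1/(-12294) = -1/12294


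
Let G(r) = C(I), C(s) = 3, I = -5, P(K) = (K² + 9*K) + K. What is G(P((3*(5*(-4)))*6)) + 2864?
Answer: 2867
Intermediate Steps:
P(K) = K² + 10*K
G(r) = 3
G(P((3*(5*(-4)))*6)) + 2864 = 3 + 2864 = 2867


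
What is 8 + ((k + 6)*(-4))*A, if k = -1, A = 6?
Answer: -112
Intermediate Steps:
8 + ((k + 6)*(-4))*A = 8 + ((-1 + 6)*(-4))*6 = 8 + (5*(-4))*6 = 8 - 20*6 = 8 - 120 = -112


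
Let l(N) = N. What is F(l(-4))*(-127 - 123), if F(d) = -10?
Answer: 2500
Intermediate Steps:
F(l(-4))*(-127 - 123) = -10*(-127 - 123) = -10*(-250) = 2500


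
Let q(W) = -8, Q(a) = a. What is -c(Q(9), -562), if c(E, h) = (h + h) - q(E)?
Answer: 1116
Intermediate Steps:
c(E, h) = 8 + 2*h (c(E, h) = (h + h) - 1*(-8) = 2*h + 8 = 8 + 2*h)
-c(Q(9), -562) = -(8 + 2*(-562)) = -(8 - 1124) = -1*(-1116) = 1116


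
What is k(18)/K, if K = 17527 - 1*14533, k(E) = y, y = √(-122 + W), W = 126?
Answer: 1/1497 ≈ 0.00066800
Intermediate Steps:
y = 2 (y = √(-122 + 126) = √4 = 2)
k(E) = 2
K = 2994 (K = 17527 - 14533 = 2994)
k(18)/K = 2/2994 = 2*(1/2994) = 1/1497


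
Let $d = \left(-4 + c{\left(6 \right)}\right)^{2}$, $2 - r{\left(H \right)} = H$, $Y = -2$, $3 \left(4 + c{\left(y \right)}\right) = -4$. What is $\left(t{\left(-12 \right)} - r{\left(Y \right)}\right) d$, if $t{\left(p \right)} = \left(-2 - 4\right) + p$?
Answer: $- \frac{17248}{9} \approx -1916.4$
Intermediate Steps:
$c{\left(y \right)} = - \frac{16}{3}$ ($c{\left(y \right)} = -4 + \frac{1}{3} \left(-4\right) = -4 - \frac{4}{3} = - \frac{16}{3}$)
$t{\left(p \right)} = -6 + p$
$r{\left(H \right)} = 2 - H$
$d = \frac{784}{9}$ ($d = \left(-4 - \frac{16}{3}\right)^{2} = \left(- \frac{28}{3}\right)^{2} = \frac{784}{9} \approx 87.111$)
$\left(t{\left(-12 \right)} - r{\left(Y \right)}\right) d = \left(\left(-6 - 12\right) - \left(2 - -2\right)\right) \frac{784}{9} = \left(-18 - \left(2 + 2\right)\right) \frac{784}{9} = \left(-18 - 4\right) \frac{784}{9} = \left(-22\right) \frac{784}{9} = - \frac{17248}{9}$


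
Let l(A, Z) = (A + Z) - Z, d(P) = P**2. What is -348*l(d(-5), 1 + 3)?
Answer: -8700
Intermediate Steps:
l(A, Z) = A
-348*l(d(-5), 1 + 3) = -348*(-5)**2 = -348*25 = -8700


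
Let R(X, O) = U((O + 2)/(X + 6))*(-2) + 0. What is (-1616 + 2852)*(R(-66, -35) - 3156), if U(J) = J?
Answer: -19510878/5 ≈ -3.9022e+6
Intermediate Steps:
R(X, O) = -2*(2 + O)/(6 + X) (R(X, O) = ((O + 2)/(X + 6))*(-2) + 0 = ((2 + O)/(6 + X))*(-2) + 0 = -2*(2 + O)/(6 + X) + 0 = -2*(2 + O)/(6 + X))
(-1616 + 2852)*(R(-66, -35) - 3156) = (-1616 + 2852)*(2*(-2 - 1*(-35))/(6 - 66) - 3156) = 1236*(2*(-2 + 35)/(-60) - 3156) = 1236*(2*(-1/60)*33 - 3156) = 1236*(-11/10 - 3156) = 1236*(-31571/10) = -19510878/5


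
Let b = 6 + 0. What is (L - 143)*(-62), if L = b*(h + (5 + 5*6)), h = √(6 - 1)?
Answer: -4154 - 372*√5 ≈ -4985.8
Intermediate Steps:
h = √5 ≈ 2.2361
b = 6
L = 210 + 6*√5 (L = 6*(√5 + (5 + 5*6)) = 6*(√5 + (5 + 30)) = 6*(√5 + 35) = 6*(35 + √5) = 210 + 6*√5 ≈ 223.42)
(L - 143)*(-62) = ((210 + 6*√5) - 143)*(-62) = (67 + 6*√5)*(-62) = -4154 - 372*√5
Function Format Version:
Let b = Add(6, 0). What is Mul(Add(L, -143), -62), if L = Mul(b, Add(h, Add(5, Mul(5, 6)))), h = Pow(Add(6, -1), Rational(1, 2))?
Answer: Add(-4154, Mul(-372, Pow(5, Rational(1, 2)))) ≈ -4985.8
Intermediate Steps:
h = Pow(5, Rational(1, 2)) ≈ 2.2361
b = 6
L = Add(210, Mul(6, Pow(5, Rational(1, 2)))) (L = Mul(6, Add(Pow(5, Rational(1, 2)), Add(5, Mul(5, 6)))) = Mul(6, Add(Pow(5, Rational(1, 2)), Add(5, 30))) = Mul(6, Add(Pow(5, Rational(1, 2)), 35)) = Mul(6, Add(35, Pow(5, Rational(1, 2)))) = Add(210, Mul(6, Pow(5, Rational(1, 2)))) ≈ 223.42)
Mul(Add(L, -143), -62) = Mul(Add(Add(210, Mul(6, Pow(5, Rational(1, 2)))), -143), -62) = Mul(Add(67, Mul(6, Pow(5, Rational(1, 2)))), -62) = Add(-4154, Mul(-372, Pow(5, Rational(1, 2))))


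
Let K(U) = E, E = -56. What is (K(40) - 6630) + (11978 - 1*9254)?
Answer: -3962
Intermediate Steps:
K(U) = -56
(K(40) - 6630) + (11978 - 1*9254) = (-56 - 6630) + (11978 - 1*9254) = -6686 + (11978 - 9254) = -6686 + 2724 = -3962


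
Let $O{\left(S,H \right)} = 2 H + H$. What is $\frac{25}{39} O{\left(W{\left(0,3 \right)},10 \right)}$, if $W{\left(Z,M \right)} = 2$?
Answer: $\frac{250}{13} \approx 19.231$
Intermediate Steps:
$O{\left(S,H \right)} = 3 H$
$\frac{25}{39} O{\left(W{\left(0,3 \right)},10 \right)} = \frac{25}{39} \cdot 3 \cdot 10 = 25 \cdot \frac{1}{39} \cdot 30 = \frac{25}{39} \cdot 30 = \frac{250}{13}$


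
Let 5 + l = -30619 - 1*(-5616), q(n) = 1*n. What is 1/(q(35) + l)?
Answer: -1/24973 ≈ -4.0043e-5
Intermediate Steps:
q(n) = n
l = -25008 (l = -5 + (-30619 - 1*(-5616)) = -5 + (-30619 + 5616) = -5 - 25003 = -25008)
1/(q(35) + l) = 1/(35 - 25008) = 1/(-24973) = -1/24973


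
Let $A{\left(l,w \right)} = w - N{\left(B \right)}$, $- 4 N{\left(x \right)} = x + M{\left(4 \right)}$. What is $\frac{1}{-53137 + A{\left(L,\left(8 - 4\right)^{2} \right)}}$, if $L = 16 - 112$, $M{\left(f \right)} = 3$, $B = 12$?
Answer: $- \frac{4}{212469} \approx -1.8826 \cdot 10^{-5}$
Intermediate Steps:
$N{\left(x \right)} = - \frac{3}{4} - \frac{x}{4}$ ($N{\left(x \right)} = - \frac{x + 3}{4} = - \frac{3 + x}{4} = - \frac{3}{4} - \frac{x}{4}$)
$L = -96$ ($L = 16 - 112 = -96$)
$A{\left(l,w \right)} = \frac{15}{4} + w$ ($A{\left(l,w \right)} = w - \left(- \frac{3}{4} - 3\right) = w - - \frac{15}{4} = w + \frac{15}{4} = \frac{15}{4} + w$)
$\frac{1}{-53137 + A{\left(L,\left(8 - 4\right)^{2} \right)}} = \frac{1}{-53137 + \left(\frac{15}{4} + \left(8 - 4\right)^{2}\right)} = \frac{1}{-53137 + \left(\frac{15}{4} + 4^{2}\right)} = \frac{1}{-53137 + \left(\frac{15}{4} + 16\right)} = \frac{1}{-53137 + \frac{79}{4}} = \frac{1}{- \frac{212469}{4}} = - \frac{4}{212469}$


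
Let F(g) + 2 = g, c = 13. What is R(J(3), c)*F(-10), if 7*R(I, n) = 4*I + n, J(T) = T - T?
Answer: -156/7 ≈ -22.286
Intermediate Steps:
J(T) = 0
R(I, n) = n/7 + 4*I/7 (R(I, n) = (4*I + n)/7 = (n + 4*I)/7 = n/7 + 4*I/7)
F(g) = -2 + g
R(J(3), c)*F(-10) = ((⅐)*13 + (4/7)*0)*(-2 - 10) = (13/7 + 0)*(-12) = (13/7)*(-12) = -156/7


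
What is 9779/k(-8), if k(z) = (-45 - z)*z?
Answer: 9779/296 ≈ 33.037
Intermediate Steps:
k(z) = z*(-45 - z)
9779/k(-8) = 9779/((-1*(-8)*(45 - 8))) = 9779/((-1*(-8)*37)) = 9779/296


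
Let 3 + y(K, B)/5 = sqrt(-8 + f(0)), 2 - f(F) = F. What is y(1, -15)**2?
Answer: 75 - 150*I*sqrt(6) ≈ 75.0 - 367.42*I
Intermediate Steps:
f(F) = 2 - F
y(K, B) = -15 + 5*I*sqrt(6) (y(K, B) = -15 + 5*sqrt(-8 + (2 - 1*0)) = -15 + 5*sqrt(-8 + (2 + 0)) = -15 + 5*sqrt(-8 + 2) = -15 + 5*sqrt(-6) = -15 + 5*(I*sqrt(6)) = -15 + 5*I*sqrt(6))
y(1, -15)**2 = (-15 + 5*I*sqrt(6))**2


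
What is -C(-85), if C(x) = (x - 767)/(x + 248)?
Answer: 852/163 ≈ 5.2270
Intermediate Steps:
C(x) = (-767 + x)/(248 + x)
-C(-85) = -(-767 - 85)/(248 - 85) = -(-852)/163 = -1*(-852/163) = 852/163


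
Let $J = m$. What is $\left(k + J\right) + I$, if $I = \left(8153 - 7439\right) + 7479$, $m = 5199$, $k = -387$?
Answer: $13005$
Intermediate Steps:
$J = 5199$
$I = 8193$ ($I = 714 + 7479 = 8193$)
$\left(k + J\right) + I = \left(-387 + 5199\right) + 8193 = 4812 + 8193 = 13005$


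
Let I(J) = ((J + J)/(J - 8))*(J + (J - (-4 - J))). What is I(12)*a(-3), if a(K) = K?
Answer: -720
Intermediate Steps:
I(J) = 2*J*(4 + 3*J)/(-8 + J) (I(J) = ((2*J)/(-8 + J))*(J + (J + (4 + J))) = (2*J/(-8 + J))*(J + (4 + 2*J)) = (2*J/(-8 + J))*(4 + 3*J) = 2*J*(4 + 3*J)/(-8 + J))
I(12)*a(-3) = (2*12*(4 + 3*12)/(-8 + 12))*(-3) = (2*12*(4 + 36)/4)*(-3) = (2*12*(1/4)*40)*(-3) = 240*(-3) = -720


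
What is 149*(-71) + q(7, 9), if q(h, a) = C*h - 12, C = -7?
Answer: -10640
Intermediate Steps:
q(h, a) = -12 - 7*h (q(h, a) = -7*h - 12 = -12 - 7*h)
149*(-71) + q(7, 9) = 149*(-71) + (-12 - 7*7) = -10579 + (-12 - 49) = -10579 - 61 = -10640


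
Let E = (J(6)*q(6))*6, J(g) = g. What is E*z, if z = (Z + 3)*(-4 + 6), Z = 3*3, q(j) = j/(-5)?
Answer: -5184/5 ≈ -1036.8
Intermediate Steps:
q(j) = -j/5 (q(j) = j*(-⅕) = -j/5)
E = -216/5 (E = (6*(-⅕*6))*6 = (6*(-6/5))*6 = -36/5*6 = -216/5 ≈ -43.200)
Z = 9
z = 24 (z = (9 + 3)*(-4 + 6) = 12*2 = 24)
E*z = -216/5*24 = -5184/5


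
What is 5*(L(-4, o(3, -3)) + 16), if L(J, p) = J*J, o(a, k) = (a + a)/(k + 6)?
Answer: 160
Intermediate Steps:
o(a, k) = 2*a/(6 + k) (o(a, k) = (2*a)/(6 + k) = 2*a/(6 + k))
L(J, p) = J²
5*(L(-4, o(3, -3)) + 16) = 5*((-4)² + 16) = 5*(16 + 16) = 5*32 = 160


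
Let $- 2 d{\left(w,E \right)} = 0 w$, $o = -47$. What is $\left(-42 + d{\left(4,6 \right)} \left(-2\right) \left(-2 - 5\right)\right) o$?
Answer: $1974$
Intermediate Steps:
$d{\left(w,E \right)} = 0$ ($d{\left(w,E \right)} = - \frac{0 w}{2} = \left(- \frac{1}{2}\right) 0 = 0$)
$\left(-42 + d{\left(4,6 \right)} \left(-2\right) \left(-2 - 5\right)\right) o = \left(-42 + 0 \left(-2\right) \left(-2 - 5\right)\right) \left(-47\right) = \left(-42 + 0 \left(-2 - 5\right)\right) \left(-47\right) = \left(-42 + 0 \left(-7\right)\right) \left(-47\right) = \left(-42 + 0\right) \left(-47\right) = \left(-42\right) \left(-47\right) = 1974$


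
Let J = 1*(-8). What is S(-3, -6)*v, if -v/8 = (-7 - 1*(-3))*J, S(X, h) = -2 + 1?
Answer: 256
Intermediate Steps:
J = -8
S(X, h) = -1
v = -256 (v = -8*(-7 - 1*(-3))*(-8) = -8*(-7 + 3)*(-8) = -(-32)*(-8) = -8*32 = -256)
S(-3, -6)*v = -1*(-256) = 256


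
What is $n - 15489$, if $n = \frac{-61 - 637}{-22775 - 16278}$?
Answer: $- \frac{604891219}{39053} \approx -15489.0$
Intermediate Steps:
$n = \frac{698}{39053}$ ($n = - \frac{698}{-39053} = \left(-698\right) \left(- \frac{1}{39053}\right) = \frac{698}{39053} \approx 0.017873$)
$n - 15489 = \frac{698}{39053} - 15489 = - \frac{604891219}{39053}$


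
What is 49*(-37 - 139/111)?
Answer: -208054/111 ≈ -1874.4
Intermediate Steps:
49*(-37 - 139/111) = 49*(-4246/111) = -208054/111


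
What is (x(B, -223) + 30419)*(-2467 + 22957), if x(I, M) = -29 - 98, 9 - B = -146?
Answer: 620683080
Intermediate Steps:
B = 155 (B = 9 - 1*(-146) = 9 + 146 = 155)
x(I, M) = -127
(x(B, -223) + 30419)*(-2467 + 22957) = (-127 + 30419)*(-2467 + 22957) = 30292*20490 = 620683080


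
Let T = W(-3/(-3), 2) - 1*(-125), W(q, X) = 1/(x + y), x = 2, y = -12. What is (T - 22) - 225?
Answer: -1221/10 ≈ -122.10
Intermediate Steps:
W(q, X) = -⅒ (W(q, X) = 1/(2 - 12) = 1/(-10) = -⅒)
T = 1249/10 (T = -⅒ - 1*(-125) = -⅒ + 125 = 1249/10 ≈ 124.90)
(T - 22) - 225 = (1249/10 - 22) - 225 = 1029/10 - 225 = -1221/10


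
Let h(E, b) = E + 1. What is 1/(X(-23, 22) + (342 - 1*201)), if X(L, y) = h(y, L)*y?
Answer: 1/647 ≈ 0.0015456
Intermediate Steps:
h(E, b) = 1 + E
X(L, y) = y*(1 + y) (X(L, y) = (1 + y)*y = y*(1 + y))
1/(X(-23, 22) + (342 - 1*201)) = 1/(22*(1 + 22) + (342 - 1*201)) = 1/(22*23 + (342 - 201)) = 1/(506 + 141) = 1/647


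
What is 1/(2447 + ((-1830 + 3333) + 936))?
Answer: 1/4886 ≈ 0.00020467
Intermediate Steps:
1/(2447 + ((-1830 + 3333) + 936)) = 1/(2447 + (1503 + 936)) = 1/(2447 + 2439) = 1/4886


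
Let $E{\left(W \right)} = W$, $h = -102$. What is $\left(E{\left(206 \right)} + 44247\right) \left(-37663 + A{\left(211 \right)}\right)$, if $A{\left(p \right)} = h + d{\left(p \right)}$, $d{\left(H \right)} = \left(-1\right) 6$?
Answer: $-1679034263$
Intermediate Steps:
$d{\left(H \right)} = -6$
$A{\left(p \right)} = -108$ ($A{\left(p \right)} = -102 - 6 = -108$)
$\left(E{\left(206 \right)} + 44247\right) \left(-37663 + A{\left(211 \right)}\right) = \left(206 + 44247\right) \left(-37663 - 108\right) = 44453 \left(-37771\right) = -1679034263$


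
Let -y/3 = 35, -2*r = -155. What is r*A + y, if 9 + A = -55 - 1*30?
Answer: -7390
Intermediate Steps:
r = 155/2 (r = -1/2*(-155) = 155/2 ≈ 77.500)
A = -94 (A = -9 + (-55 - 1*30) = -9 + (-55 - 30) = -9 - 85 = -94)
y = -105 (y = -3*35 = -105)
r*A + y = (155/2)*(-94) - 105 = -7285 - 105 = -7390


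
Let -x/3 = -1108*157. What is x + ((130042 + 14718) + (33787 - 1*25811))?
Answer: 674604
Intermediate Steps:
x = 521868 (x = -(-3324)*157 = -3*(-173956) = 521868)
x + ((130042 + 14718) + (33787 - 1*25811)) = 521868 + ((130042 + 14718) + (33787 - 1*25811)) = 521868 + (144760 + (33787 - 25811)) = 521868 + (144760 + 7976) = 521868 + 152736 = 674604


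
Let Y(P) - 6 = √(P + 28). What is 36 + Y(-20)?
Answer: 42 + 2*√2 ≈ 44.828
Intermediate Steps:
Y(P) = 6 + √(28 + P) (Y(P) = 6 + √(P + 28) = 6 + √(28 + P))
36 + Y(-20) = 36 + (6 + √(28 - 20)) = 36 + (6 + √8) = 36 + (6 + 2*√2) = 42 + 2*√2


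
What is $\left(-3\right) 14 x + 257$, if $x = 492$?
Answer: $-20407$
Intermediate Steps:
$\left(-3\right) 14 x + 257 = \left(-3\right) 14 \cdot 492 + 257 = \left(-42\right) 492 + 257 = -20664 + 257 = -20407$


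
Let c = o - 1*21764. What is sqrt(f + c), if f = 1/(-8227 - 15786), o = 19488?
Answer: 3*I*sqrt(145821848073)/24013 ≈ 47.707*I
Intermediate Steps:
f = -1/24013 (f = 1/(-24013) = -1/24013 ≈ -4.1644e-5)
c = -2276 (c = 19488 - 1*21764 = 19488 - 21764 = -2276)
sqrt(f + c) = sqrt(-1/24013 - 2276) = sqrt(-54653589/24013) = 3*I*sqrt(145821848073)/24013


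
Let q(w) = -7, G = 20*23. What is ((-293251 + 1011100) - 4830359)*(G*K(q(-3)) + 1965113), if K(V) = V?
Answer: -8068304581430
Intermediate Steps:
G = 460
((-293251 + 1011100) - 4830359)*(G*K(q(-3)) + 1965113) = ((-293251 + 1011100) - 4830359)*(460*(-7) + 1965113) = (717849 - 4830359)*(-3220 + 1965113) = -4112510*1961893 = -8068304581430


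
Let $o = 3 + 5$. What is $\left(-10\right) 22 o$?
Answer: $-1760$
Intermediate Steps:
$o = 8$
$\left(-10\right) 22 o = \left(-10\right) 22 \cdot 8 = \left(-220\right) 8 = -1760$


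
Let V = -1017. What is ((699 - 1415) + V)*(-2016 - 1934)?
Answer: 6845350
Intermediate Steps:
((699 - 1415) + V)*(-2016 - 1934) = ((699 - 1415) - 1017)*(-2016 - 1934) = (-716 - 1017)*(-3950) = -1733*(-3950) = 6845350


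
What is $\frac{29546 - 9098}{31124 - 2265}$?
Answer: $\frac{20448}{28859} \approx 0.70855$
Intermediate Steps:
$\frac{29546 - 9098}{31124 - 2265} = \frac{20448}{28859}$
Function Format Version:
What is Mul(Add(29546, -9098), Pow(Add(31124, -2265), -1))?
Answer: Rational(20448, 28859) ≈ 0.70855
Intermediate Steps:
Mul(Add(29546, -9098), Pow(Add(31124, -2265), -1)) = Mul(20448, Pow(28859, -1)) = Mul(20448, Rational(1, 28859)) = Rational(20448, 28859)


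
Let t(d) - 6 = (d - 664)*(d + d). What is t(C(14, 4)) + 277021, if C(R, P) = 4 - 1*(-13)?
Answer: 255029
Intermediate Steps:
C(R, P) = 17 (C(R, P) = 4 + 13 = 17)
t(d) = 6 + 2*d*(-664 + d) (t(d) = 6 + (d - 664)*(d + d) = 6 + (-664 + d)*(2*d) = 6 + 2*d*(-664 + d))
t(C(14, 4)) + 277021 = (6 - 1328*17 + 2*17**2) + 277021 = (6 - 22576 + 2*289) + 277021 = (6 - 22576 + 578) + 277021 = -21992 + 277021 = 255029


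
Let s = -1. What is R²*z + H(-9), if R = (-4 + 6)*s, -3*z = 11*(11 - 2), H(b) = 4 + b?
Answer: -137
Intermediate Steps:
z = -33 (z = -11*(11 - 2)/3 = -11*9/3 = -⅓*99 = -33)
R = -2 (R = (-4 + 6)*(-1) = 2*(-1) = -2)
R²*z + H(-9) = (-2)²*(-33) + (4 - 9) = 4*(-33) - 5 = -132 - 5 = -137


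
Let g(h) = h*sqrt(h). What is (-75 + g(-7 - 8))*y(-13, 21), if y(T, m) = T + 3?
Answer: 750 + 150*I*sqrt(15) ≈ 750.0 + 580.95*I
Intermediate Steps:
g(h) = h**(3/2)
y(T, m) = 3 + T
(-75 + g(-7 - 8))*y(-13, 21) = (-75 + (-7 - 8)**(3/2))*(3 - 13) = (-75 + (-15)**(3/2))*(-10) = (-75 - 15*I*sqrt(15))*(-10) = 750 + 150*I*sqrt(15)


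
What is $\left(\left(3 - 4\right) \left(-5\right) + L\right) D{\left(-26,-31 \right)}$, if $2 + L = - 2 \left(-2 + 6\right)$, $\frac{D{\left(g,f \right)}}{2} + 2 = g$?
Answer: $280$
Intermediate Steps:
$D{\left(g,f \right)} = -4 + 2 g$
$L = -10$ ($L = -2 - 2 \left(-2 + 6\right) = -2 - 8 = -10$)
$\left(\left(3 - 4\right) \left(-5\right) + L\right) D{\left(-26,-31 \right)} = \left(\left(3 - 4\right) \left(-5\right) - 10\right) \left(-4 + 2 \left(-26\right)\right) = \left(\left(-1\right) \left(-5\right) - 10\right) \left(-4 - 52\right) = \left(5 - 10\right) \left(-56\right) = \left(-5\right) \left(-56\right) = 280$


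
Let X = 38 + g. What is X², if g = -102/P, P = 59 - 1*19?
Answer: 502681/400 ≈ 1256.7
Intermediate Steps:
P = 40 (P = 59 - 19 = 40)
g = -51/20 (g = -102/40 = -102*1/40 = -51/20 ≈ -2.5500)
X = 709/20 (X = 38 - 51/20 = 709/20 ≈ 35.450)
X² = (709/20)² = 502681/400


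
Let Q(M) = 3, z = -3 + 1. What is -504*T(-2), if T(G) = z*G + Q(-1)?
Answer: -3528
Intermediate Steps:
z = -2
T(G) = 3 - 2*G (T(G) = -2*G + 3 = 3 - 2*G)
-504*T(-2) = -504*(3 - 2*(-2)) = -504*(3 + 4) = -504*7 = -3528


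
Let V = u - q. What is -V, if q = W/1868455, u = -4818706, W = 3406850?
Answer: 1800707745216/373691 ≈ 4.8187e+6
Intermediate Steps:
q = 681370/373691 (q = 3406850/1868455 = 3406850*(1/1868455) = 681370/373691 ≈ 1.8234)
V = -1800707745216/373691 (V = -4818706 - 1*681370/373691 = -4818706 - 681370/373691 = -1800707745216/373691 ≈ -4.8187e+6)
-V = -1*(-1800707745216/373691) = 1800707745216/373691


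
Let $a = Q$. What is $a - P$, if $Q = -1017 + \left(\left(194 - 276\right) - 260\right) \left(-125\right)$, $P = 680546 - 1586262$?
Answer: $947449$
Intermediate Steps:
$P = -905716$ ($P = 680546 - 1586262 = -905716$)
$Q = 41733$ ($Q = -1017 + \left(\left(194 - 276\right) - 260\right) \left(-125\right) = -1017 + \left(-82 - 260\right) \left(-125\right) = -1017 - -42750 = -1017 + 42750 = 41733$)
$a = 41733$
$a - P = 41733 - -905716 = 41733 + 905716 = 947449$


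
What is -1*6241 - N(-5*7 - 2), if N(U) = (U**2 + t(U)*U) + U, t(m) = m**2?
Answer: 43080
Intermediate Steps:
N(U) = U + U**2 + U**3 (N(U) = (U**2 + U**2*U) + U = (U**2 + U**3) + U = U + U**2 + U**3)
-1*6241 - N(-5*7 - 2) = -1*6241 - (-5*7 - 2)*(1 + (-5*7 - 2) + (-5*7 - 2)**2) = -6241 - (-35 - 2)*(1 + (-35 - 2) + (-35 - 2)**2) = -6241 - (-37)*(1 - 37 + (-37)**2) = -6241 - (-37)*(1 - 37 + 1369) = -6241 - (-37)*1333 = -6241 - 1*(-49321) = -6241 + 49321 = 43080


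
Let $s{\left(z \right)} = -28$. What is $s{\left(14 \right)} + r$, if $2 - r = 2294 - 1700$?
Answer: $-620$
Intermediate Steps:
$r = -592$ ($r = 2 - \left(2294 - 1700\right) = 2 - 594 = -592$)
$s{\left(14 \right)} + r = -28 - 592 = -620$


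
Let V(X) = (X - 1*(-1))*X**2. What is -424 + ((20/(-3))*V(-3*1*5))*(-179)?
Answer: -3759424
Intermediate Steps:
V(X) = X**2*(1 + X) (V(X) = (X + 1)*X**2 = (1 + X)*X**2 = X**2*(1 + X))
-424 + ((20/(-3))*V(-3*1*5))*(-179) = -424 + ((20/(-3))*((-3*1*5)**2*(1 - 3*1*5)))*(-179) = -424 + ((20*(-1/3))*((-3*5)**2*(1 - 3*5)))*(-179) = -424 - 20*(-15)**2*(1 - 15)/3*(-179) = -424 - 1500*(-14)*(-179) = -424 - 20/3*(-3150)*(-179) = -424 + 21000*(-179) = -424 - 3759000 = -3759424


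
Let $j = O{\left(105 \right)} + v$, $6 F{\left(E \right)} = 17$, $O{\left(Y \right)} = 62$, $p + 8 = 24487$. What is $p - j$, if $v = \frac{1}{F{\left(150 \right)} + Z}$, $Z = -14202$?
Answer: $\frac{2080206321}{85195} \approx 24417.0$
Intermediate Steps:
$p = 24479$ ($p = -8 + 24487 = 24479$)
$F{\left(E \right)} = \frac{17}{6}$ ($F{\left(E \right)} = \frac{1}{6} \cdot 17 = \frac{17}{6}$)
$v = - \frac{6}{85195}$ ($v = \frac{1}{\frac{17}{6} - 14202} = \frac{1}{- \frac{85195}{6}} = - \frac{6}{85195} \approx -7.0427 \cdot 10^{-5}$)
$j = \frac{5282084}{85195}$ ($j = 62 - \frac{6}{85195} = \frac{5282084}{85195} \approx 62.0$)
$p - j = 24479 - \frac{5282084}{85195} = \frac{2080206321}{85195}$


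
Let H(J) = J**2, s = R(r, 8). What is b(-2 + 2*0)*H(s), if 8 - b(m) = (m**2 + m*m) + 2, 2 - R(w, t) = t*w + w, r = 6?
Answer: -5408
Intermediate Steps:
R(w, t) = 2 - w - t*w (R(w, t) = 2 - (t*w + w) = 2 - (w + t*w) = 2 + (-w - t*w) = 2 - w - t*w)
s = -52 (s = 2 - 1*6 - 1*8*6 = 2 - 6 - 48 = -52)
b(m) = 6 - 2*m**2 (b(m) = 8 - ((m**2 + m*m) + 2) = 8 - ((m**2 + m**2) + 2) = 8 - (2*m**2 + 2) = 8 - (2 + 2*m**2) = 8 + (-2 - 2*m**2) = 6 - 2*m**2)
b(-2 + 2*0)*H(s) = (6 - 2*(-2 + 2*0)**2)*(-52)**2 = (6 - 2*(-2 + 0)**2)*2704 = (6 - 2*(-2)**2)*2704 = (6 - 2*4)*2704 = (6 - 8)*2704 = -2*2704 = -5408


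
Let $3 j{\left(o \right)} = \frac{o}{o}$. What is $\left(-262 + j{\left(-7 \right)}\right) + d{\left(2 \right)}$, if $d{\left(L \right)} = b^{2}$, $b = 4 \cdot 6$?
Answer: $\frac{943}{3} \approx 314.33$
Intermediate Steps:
$b = 24$
$j{\left(o \right)} = \frac{1}{3}$ ($j{\left(o \right)} = \frac{o \frac{1}{o}}{3} = \frac{1}{3} \cdot 1 = \frac{1}{3}$)
$d{\left(L \right)} = 576$ ($d{\left(L \right)} = 24^{2} = 576$)
$\left(-262 + j{\left(-7 \right)}\right) + d{\left(2 \right)} = \left(-262 + \frac{1}{3}\right) + 576 = - \frac{785}{3} + 576 = \frac{943}{3}$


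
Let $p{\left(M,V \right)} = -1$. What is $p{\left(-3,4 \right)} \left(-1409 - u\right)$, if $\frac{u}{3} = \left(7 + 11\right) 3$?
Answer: $1571$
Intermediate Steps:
$u = 162$ ($u = 3 \left(7 + 11\right) 3 = 3 \cdot 18 \cdot 3 = 3 \cdot 54 = 162$)
$p{\left(-3,4 \right)} \left(-1409 - u\right) = - (-1409 - 162) = \left(-1\right) \left(-1571\right) = 1571$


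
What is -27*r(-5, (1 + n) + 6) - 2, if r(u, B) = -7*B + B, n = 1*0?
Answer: 1132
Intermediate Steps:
n = 0
r(u, B) = -6*B
-27*r(-5, (1 + n) + 6) - 2 = -(-162)*((1 + 0) + 6) - 2 = -(-162)*(1 + 6) - 2 = -(-162)*7 - 2 = -27*(-42) - 2 = 1134 - 2 = 1132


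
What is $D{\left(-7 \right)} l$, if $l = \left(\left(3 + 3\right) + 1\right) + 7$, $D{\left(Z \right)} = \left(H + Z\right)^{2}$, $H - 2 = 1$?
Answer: $224$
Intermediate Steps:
$H = 3$ ($H = 2 + 1 = 3$)
$D{\left(Z \right)} = \left(3 + Z\right)^{2}$
$l = 14$ ($l = \left(6 + 1\right) + 7 = 7 + 7 = 14$)
$D{\left(-7 \right)} l = \left(3 - 7\right)^{2} \cdot 14 = \left(-4\right)^{2} \cdot 14 = 16 \cdot 14 = 224$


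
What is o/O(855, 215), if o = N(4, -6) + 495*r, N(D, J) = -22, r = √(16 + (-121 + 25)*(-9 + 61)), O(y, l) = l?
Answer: -22/215 + 396*I*√311/43 ≈ -0.10233 + 162.41*I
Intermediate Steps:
r = 4*I*√311 (r = √(16 - 96*52) = √(16 - 4992) = √(-4976) = 4*I*√311 ≈ 70.541*I)
o = -22 + 1980*I*√311 (o = -22 + 495*(4*I*√311) = -22 + 1980*I*√311 ≈ -22.0 + 34918.0*I)
o/O(855, 215) = (-22 + 1980*I*√311)/215 = (-22 + 1980*I*√311)*(1/215) = -22/215 + 396*I*√311/43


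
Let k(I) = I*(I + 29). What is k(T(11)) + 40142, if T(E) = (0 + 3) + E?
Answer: 40744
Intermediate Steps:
T(E) = 3 + E
k(I) = I*(29 + I)
k(T(11)) + 40142 = (3 + 11)*(29 + (3 + 11)) + 40142 = 14*(29 + 14) + 40142 = 14*43 + 40142 = 602 + 40142 = 40744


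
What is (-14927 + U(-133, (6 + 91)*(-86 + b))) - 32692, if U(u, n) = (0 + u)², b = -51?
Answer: -29930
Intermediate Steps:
U(u, n) = u²
(-14927 + U(-133, (6 + 91)*(-86 + b))) - 32692 = (-14927 + (-133)²) - 32692 = (-14927 + 17689) - 32692 = 2762 - 32692 = -29930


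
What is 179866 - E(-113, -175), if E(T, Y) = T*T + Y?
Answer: 167272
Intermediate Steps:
E(T, Y) = Y + T**2 (E(T, Y) = T**2 + Y = Y + T**2)
179866 - E(-113, -175) = 179866 - (-175 + (-113)**2) = 179866 - (-175 + 12769) = 179866 - 1*12594 = 179866 - 12594 = 167272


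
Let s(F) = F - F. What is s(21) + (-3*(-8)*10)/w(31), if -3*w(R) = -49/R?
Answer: 22320/49 ≈ 455.51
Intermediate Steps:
w(R) = 49/(3*R) (w(R) = -(-49)/(3*R) = 49/(3*R))
s(F) = 0
s(21) + (-3*(-8)*10)/w(31) = 0 + (-3*(-8)*10)/(((49/3)/31)) = 0 + (24*10)/(((49/3)*(1/31))) = 0 + 240/(49/93) = 0 + 240*(93/49) = 0 + 22320/49 = 22320/49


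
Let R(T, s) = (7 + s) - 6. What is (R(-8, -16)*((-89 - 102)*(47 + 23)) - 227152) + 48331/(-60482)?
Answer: -1608990495/60482 ≈ -26603.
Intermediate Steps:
R(T, s) = 1 + s
(R(-8, -16)*((-89 - 102)*(47 + 23)) - 227152) + 48331/(-60482) = ((1 - 16)*((-89 - 102)*(47 + 23)) - 227152) + 48331/(-60482) = (-(-2865)*70 - 227152) + 48331*(-1/60482) = (-15*(-13370) - 227152) - 48331/60482 = (200550 - 227152) - 48331/60482 = -26602 - 48331/60482 = -1608990495/60482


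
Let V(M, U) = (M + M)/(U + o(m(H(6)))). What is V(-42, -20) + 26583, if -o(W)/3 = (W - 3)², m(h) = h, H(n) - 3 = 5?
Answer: 2525469/95 ≈ 26584.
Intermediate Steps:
H(n) = 8 (H(n) = 3 + 5 = 8)
o(W) = -3*(-3 + W)² (o(W) = -3*(W - 3)² = -3*(-3 + W)²)
V(M, U) = 2*M/(-75 + U) (V(M, U) = (M + M)/(U - 3*(-3 + 8)²) = (2*M)/(U - 3*5²) = (2*M)/(U - 3*25) = (2*M)/(U - 75) = (2*M)/(-75 + U) = 2*M/(-75 + U))
V(-42, -20) + 26583 = 2*(-42)/(-75 - 20) + 26583 = 2*(-42)/(-95) + 26583 = 2*(-42)*(-1/95) + 26583 = 84/95 + 26583 = 2525469/95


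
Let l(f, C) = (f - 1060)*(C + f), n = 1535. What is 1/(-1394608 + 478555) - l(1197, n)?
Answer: -342863981053/916053 ≈ -3.7428e+5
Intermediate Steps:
l(f, C) = (-1060 + f)*(C + f)
1/(-1394608 + 478555) - l(1197, n) = 1/(-1394608 + 478555) - (1197² - 1060*1535 - 1060*1197 + 1535*1197) = 1/(-916053) - (1432809 - 1627100 - 1268820 + 1837395) = -1/916053 - 1*374284 = -1/916053 - 374284 = -342863981053/916053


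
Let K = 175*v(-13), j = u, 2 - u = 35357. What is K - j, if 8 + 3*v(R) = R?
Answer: 34130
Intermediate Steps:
u = -35355 (u = 2 - 1*35357 = 2 - 35357 = -35355)
v(R) = -8/3 + R/3
j = -35355
K = -1225 (K = 175*(-8/3 + (⅓)*(-13)) = 175*(-8/3 - 13/3) = 175*(-7) = -1225)
K - j = -1225 - 1*(-35355) = -1225 + 35355 = 34130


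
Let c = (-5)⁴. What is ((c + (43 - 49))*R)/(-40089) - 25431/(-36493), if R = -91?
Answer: 439302508/208995411 ≈ 2.1020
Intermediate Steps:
c = 625
((c + (43 - 49))*R)/(-40089) - 25431/(-36493) = ((625 + (43 - 49))*(-91))/(-40089) - 25431/(-36493) = ((625 - 6)*(-91))*(-1/40089) - 25431*(-1/36493) = (619*(-91))*(-1/40089) + 25431/36493 = -56329*(-1/40089) + 25431/36493 = 8047/5727 + 25431/36493 = 439302508/208995411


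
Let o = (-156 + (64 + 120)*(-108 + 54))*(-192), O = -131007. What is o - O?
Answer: 2068671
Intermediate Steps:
o = 1937664 (o = (-156 + 184*(-54))*(-192) = (-156 - 9936)*(-192) = -10092*(-192) = 1937664)
o - O = 1937664 - 1*(-131007) = 1937664 + 131007 = 2068671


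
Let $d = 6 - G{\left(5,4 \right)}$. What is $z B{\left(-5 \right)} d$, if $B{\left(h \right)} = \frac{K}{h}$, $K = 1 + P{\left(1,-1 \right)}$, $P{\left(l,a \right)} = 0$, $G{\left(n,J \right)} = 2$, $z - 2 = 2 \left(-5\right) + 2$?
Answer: $\frac{24}{5} \approx 4.8$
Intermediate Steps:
$z = -6$ ($z = 2 + \left(2 \left(-5\right) + 2\right) = 2 + \left(-10 + 2\right) = 2 - 8 = -6$)
$K = 1$ ($K = 1 + 0 = 1$)
$d = 4$ ($d = 6 - 2 = 4$)
$B{\left(h \right)} = \frac{1}{h}$ ($B{\left(h \right)} = 1 \frac{1}{h} = \frac{1}{h}$)
$z B{\left(-5 \right)} d = - \frac{6}{-5} \cdot 4 = \left(-6\right) \left(- \frac{1}{5}\right) 4 = \frac{6}{5} \cdot 4 = \frac{24}{5}$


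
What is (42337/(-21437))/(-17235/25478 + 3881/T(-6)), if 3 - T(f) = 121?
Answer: 31820531537/540822539894 ≈ 0.058837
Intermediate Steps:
T(f) = -118 (T(f) = 3 - 1*121 = 3 - 121 = -118)
(42337/(-21437))/(-17235/25478 + 3881/T(-6)) = (42337/(-21437))/(-17235/25478 + 3881/(-118)) = (42337*(-1/21437))/(-17235*1/25478 + 3881*(-1/118)) = -42337/(21437*(-17235/25478 - 3881/118)) = -42337/(21437*(-25228462/751601)) = -42337/21437*(-751601/25228462) = 31820531537/540822539894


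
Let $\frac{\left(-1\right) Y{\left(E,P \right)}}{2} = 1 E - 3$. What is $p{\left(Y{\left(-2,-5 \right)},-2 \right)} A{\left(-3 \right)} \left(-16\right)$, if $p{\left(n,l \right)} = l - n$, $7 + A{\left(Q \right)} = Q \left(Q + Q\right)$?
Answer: $2112$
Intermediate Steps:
$Y{\left(E,P \right)} = 6 - 2 E$ ($Y{\left(E,P \right)} = - 2 \left(1 E - 3\right) = - 2 \left(E - 3\right) = - 2 \left(-3 + E\right) = 6 - 2 E$)
$A{\left(Q \right)} = -7 + 2 Q^{2}$ ($A{\left(Q \right)} = -7 + Q \left(Q + Q\right) = -7 + Q 2 Q = -7 + 2 Q^{2}$)
$p{\left(Y{\left(-2,-5 \right)},-2 \right)} A{\left(-3 \right)} \left(-16\right) = \left(-2 - \left(6 - -4\right)\right) \left(-7 + 2 \left(-3\right)^{2}\right) \left(-16\right) = \left(-2 - \left(6 + 4\right)\right) \left(-7 + 2 \cdot 9\right) \left(-16\right) = \left(-2 - 10\right) \left(-7 + 18\right) \left(-16\right) = \left(-2 - 10\right) 11 \left(-16\right) = \left(-12\right) 11 \left(-16\right) = \left(-132\right) \left(-16\right) = 2112$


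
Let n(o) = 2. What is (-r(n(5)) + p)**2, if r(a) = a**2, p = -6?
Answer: 100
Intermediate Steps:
(-r(n(5)) + p)**2 = (-1*2**2 - 6)**2 = (-1*4 - 6)**2 = (-4 - 6)**2 = (-10)**2 = 100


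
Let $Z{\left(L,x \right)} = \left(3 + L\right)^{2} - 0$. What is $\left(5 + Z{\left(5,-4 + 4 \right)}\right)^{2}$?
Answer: $4761$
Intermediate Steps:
$Z{\left(L,x \right)} = \left(3 + L\right)^{2}$ ($Z{\left(L,x \right)} = \left(3 + L\right)^{2} + 0 = \left(3 + L\right)^{2}$)
$\left(5 + Z{\left(5,-4 + 4 \right)}\right)^{2} = \left(5 + \left(3 + 5\right)^{2}\right)^{2} = \left(5 + 8^{2}\right)^{2} = \left(5 + 64\right)^{2} = 69^{2} = 4761$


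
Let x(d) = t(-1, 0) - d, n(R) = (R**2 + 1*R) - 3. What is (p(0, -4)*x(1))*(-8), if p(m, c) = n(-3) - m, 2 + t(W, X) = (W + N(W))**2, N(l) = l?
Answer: -24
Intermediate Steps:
t(W, X) = -2 + 4*W**2 (t(W, X) = -2 + (W + W)**2 = -2 + (2*W)**2 = -2 + 4*W**2)
n(R) = -3 + R + R**2 (n(R) = (R**2 + R) - 3 = (R + R**2) - 3 = -3 + R + R**2)
p(m, c) = 3 - m (p(m, c) = (-3 - 3 + (-3)**2) - m = (-3 - 3 + 9) - m = 3 - m)
x(d) = 2 - d (x(d) = (-2 + 4*(-1)**2) - d = (-2 + 4*1) - d = (-2 + 4) - d = 2 - d)
(p(0, -4)*x(1))*(-8) = ((3 - 1*0)*(2 - 1*1))*(-8) = ((3 + 0)*(2 - 1))*(-8) = (3*1)*(-8) = 3*(-8) = -24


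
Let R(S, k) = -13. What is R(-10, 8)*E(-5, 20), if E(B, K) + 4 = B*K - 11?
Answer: 1495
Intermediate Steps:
E(B, K) = -15 + B*K (E(B, K) = -4 + (B*K - 11) = -4 + (-11 + B*K) = -15 + B*K)
R(-10, 8)*E(-5, 20) = -13*(-15 - 5*20) = -13*(-15 - 100) = -13*(-115) = 1495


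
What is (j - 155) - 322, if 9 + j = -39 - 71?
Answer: -596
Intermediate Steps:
j = -119 (j = -9 + (-39 - 71) = -9 - 110 = -119)
(j - 155) - 322 = (-119 - 155) - 322 = -274 - 322 = -596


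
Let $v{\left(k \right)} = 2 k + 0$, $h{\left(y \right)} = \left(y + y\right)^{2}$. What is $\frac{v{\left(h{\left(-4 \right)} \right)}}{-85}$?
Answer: $- \frac{128}{85} \approx -1.5059$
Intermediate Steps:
$h{\left(y \right)} = 4 y^{2}$ ($h{\left(y \right)} = \left(2 y\right)^{2} = 4 y^{2}$)
$v{\left(k \right)} = 2 k$
$\frac{v{\left(h{\left(-4 \right)} \right)}}{-85} = \frac{2 \cdot 4 \left(-4\right)^{2}}{-85} = 2 \cdot 4 \cdot 16 \left(- \frac{1}{85}\right) = 2 \cdot 64 \left(- \frac{1}{85}\right) = 128 \left(- \frac{1}{85}\right) = - \frac{128}{85}$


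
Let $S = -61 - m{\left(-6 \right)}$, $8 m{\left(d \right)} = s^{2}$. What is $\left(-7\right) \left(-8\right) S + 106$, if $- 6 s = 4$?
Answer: $- \frac{29818}{9} \approx -3313.1$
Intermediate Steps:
$s = - \frac{2}{3}$ ($s = \left(- \frac{1}{6}\right) 4 = - \frac{2}{3} \approx -0.66667$)
$m{\left(d \right)} = \frac{1}{18}$ ($m{\left(d \right)} = \frac{\left(- \frac{2}{3}\right)^{2}}{8} = \frac{1}{8} \cdot \frac{4}{9} = \frac{1}{18}$)
$S = - \frac{1099}{18}$ ($S = -61 - \frac{1}{18} = - \frac{1099}{18} \approx -61.056$)
$\left(-7\right) \left(-8\right) S + 106 = \left(-7\right) \left(-8\right) \left(- \frac{1099}{18}\right) + 106 = 56 \left(- \frac{1099}{18}\right) + 106 = - \frac{30772}{9} + 106 = - \frac{29818}{9}$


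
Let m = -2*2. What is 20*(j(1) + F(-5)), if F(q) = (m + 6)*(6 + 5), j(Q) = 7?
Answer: 580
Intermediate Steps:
m = -4
F(q) = 22 (F(q) = (-4 + 6)*(6 + 5) = 2*11 = 22)
20*(j(1) + F(-5)) = 20*(7 + 22) = 20*29 = 580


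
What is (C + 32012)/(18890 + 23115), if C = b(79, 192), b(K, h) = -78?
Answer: 31934/42005 ≈ 0.76024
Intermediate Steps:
C = -78
(C + 32012)/(18890 + 23115) = (-78 + 32012)/(18890 + 23115) = 31934/42005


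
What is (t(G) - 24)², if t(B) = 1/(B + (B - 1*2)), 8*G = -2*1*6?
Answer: 14641/25 ≈ 585.64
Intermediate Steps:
G = -3/2 (G = (-2*1*6)/8 = (-2*6)/8 = (⅛)*(-12) = -3/2 ≈ -1.5000)
t(B) = 1/(-2 + 2*B) (t(B) = 1/(B + (B - 2)) = 1/(B + (-2 + B)) = 1/(-2 + 2*B))
(t(G) - 24)² = (1/(2*(-1 - 3/2)) - 24)² = (1/(2*(-5/2)) - 24)² = ((½)*(-⅖) - 24)² = (-⅕ - 24)² = (-121/5)² = 14641/25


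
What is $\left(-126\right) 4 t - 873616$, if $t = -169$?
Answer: $-788440$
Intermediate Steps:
$\left(-126\right) 4 t - 873616 = \left(-126\right) 4 \left(-169\right) - 873616 = \left(-504\right) \left(-169\right) - 873616 = 85176 - 873616 = -788440$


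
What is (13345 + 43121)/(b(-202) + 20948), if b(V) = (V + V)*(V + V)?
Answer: 9411/30694 ≈ 0.30661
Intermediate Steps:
b(V) = 4*V² (b(V) = (2*V)*(2*V) = 4*V²)
(13345 + 43121)/(b(-202) + 20948) = (13345 + 43121)/(4*(-202)² + 20948) = 56466/(4*40804 + 20948) = 56466/(163216 + 20948) = 56466/184164 = 56466*(1/184164) = 9411/30694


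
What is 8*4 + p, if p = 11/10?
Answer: 331/10 ≈ 33.100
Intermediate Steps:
p = 11/10 (p = 11*(⅒) = 11/10 ≈ 1.1000)
8*4 + p = 8*4 + 11/10 = 32 + 11/10 = 331/10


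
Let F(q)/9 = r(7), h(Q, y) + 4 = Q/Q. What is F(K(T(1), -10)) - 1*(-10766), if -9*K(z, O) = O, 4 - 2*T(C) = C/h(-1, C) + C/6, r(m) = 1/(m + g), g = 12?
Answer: 204563/19 ≈ 10766.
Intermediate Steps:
h(Q, y) = -3 (h(Q, y) = -4 + Q/Q = -4 + 1 = -3)
r(m) = 1/(12 + m) (r(m) = 1/(m + 12) = 1/(12 + m))
T(C) = 2 + C/12 (T(C) = 2 - (C/(-3) + C/6)/2 = 2 - (C*(-⅓) + C*(⅙))/2 = 2 - (-C/3 + C/6)/2 = 2 - (-1)*C/12 = 2 + C/12)
K(z, O) = -O/9
F(q) = 9/19 (F(q) = 9/(12 + 7) = 9/19)
F(K(T(1), -10)) - 1*(-10766) = 9/19 - 1*(-10766) = 9/19 + 10766 = 204563/19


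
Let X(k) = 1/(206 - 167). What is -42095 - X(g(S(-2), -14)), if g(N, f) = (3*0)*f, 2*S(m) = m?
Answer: -1641706/39 ≈ -42095.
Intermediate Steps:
S(m) = m/2
g(N, f) = 0 (g(N, f) = 0*f = 0)
X(k) = 1/39
-42095 - X(g(S(-2), -14)) = -42095 - 1*1/39 = -42095 - 1/39 = -1641706/39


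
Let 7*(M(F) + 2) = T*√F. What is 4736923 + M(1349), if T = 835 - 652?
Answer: 4736921 + 183*√1349/7 ≈ 4.7379e+6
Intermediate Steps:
T = 183
M(F) = -2 + 183*√F/7 (M(F) = -2 + (183*√F)/7 = -2 + 183*√F/7)
4736923 + M(1349) = 4736923 + (-2 + 183*√1349/7) = 4736921 + 183*√1349/7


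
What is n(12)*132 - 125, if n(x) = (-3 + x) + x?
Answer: 2647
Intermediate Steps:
n(x) = -3 + 2*x
n(12)*132 - 125 = (-3 + 2*12)*132 - 125 = (-3 + 24)*132 - 125 = 21*132 - 125 = 2772 - 125 = 2647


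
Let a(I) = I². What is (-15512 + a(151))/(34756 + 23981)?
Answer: 7289/58737 ≈ 0.12410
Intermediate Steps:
(-15512 + a(151))/(34756 + 23981) = (-15512 + 151²)/(34756 + 23981) = (-15512 + 22801)/58737 = 7289*(1/58737) = 7289/58737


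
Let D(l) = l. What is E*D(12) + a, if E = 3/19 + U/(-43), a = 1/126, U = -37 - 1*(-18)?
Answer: 741697/102942 ≈ 7.2050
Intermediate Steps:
U = -19 (U = -37 + 18 = -19)
a = 1/126 ≈ 0.0079365
E = 490/817 (E = 3/19 - 19/(-43) = 3*(1/19) - 19*(-1/43) = 3/19 + 19/43 = 490/817 ≈ 0.59976)
E*D(12) + a = (490/817)*12 + 1/126 = 5880/817 + 1/126 = 741697/102942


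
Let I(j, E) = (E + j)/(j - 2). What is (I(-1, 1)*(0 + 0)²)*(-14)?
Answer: 0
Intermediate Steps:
I(j, E) = (E + j)/(-2 + j)
(I(-1, 1)*(0 + 0)²)*(-14) = (((1 - 1)/(-2 - 1))*(0 + 0)²)*(-14) = ((0/(-3))*0²)*(-14) = (-⅓*0*0)*(-14) = (0*0)*(-14) = 0*(-14) = 0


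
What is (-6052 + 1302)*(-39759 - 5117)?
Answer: 213161000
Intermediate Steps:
(-6052 + 1302)*(-39759 - 5117) = -4750*(-44876) = 213161000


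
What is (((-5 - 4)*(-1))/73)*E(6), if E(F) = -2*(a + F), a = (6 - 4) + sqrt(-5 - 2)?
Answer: -144/73 - 18*I*sqrt(7)/73 ≈ -1.9726 - 0.65238*I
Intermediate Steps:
a = 2 + I*sqrt(7) (a = 2 + sqrt(-7) = 2 + I*sqrt(7) ≈ 2.0 + 2.6458*I)
E(F) = -4 - 2*F - 2*I*sqrt(7) (E(F) = -2*((2 + I*sqrt(7)) + F) = -2*(2 + F + I*sqrt(7)) = -4 - 2*F - 2*I*sqrt(7))
(((-5 - 4)*(-1))/73)*E(6) = (((-5 - 4)*(-1))/73)*(-4 - 2*6 - 2*I*sqrt(7)) = (-9*(-1)*(1/73))*(-4 - 12 - 2*I*sqrt(7)) = (9*(1/73))*(-16 - 2*I*sqrt(7)) = 9*(-16 - 2*I*sqrt(7))/73 = -144/73 - 18*I*sqrt(7)/73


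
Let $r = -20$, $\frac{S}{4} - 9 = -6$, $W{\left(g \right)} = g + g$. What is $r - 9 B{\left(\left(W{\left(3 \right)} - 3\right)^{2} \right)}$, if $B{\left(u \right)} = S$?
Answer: $-128$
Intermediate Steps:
$W{\left(g \right)} = 2 g$
$S = 12$ ($S = 36 + 4 \left(-6\right) = 36 - 24 = 12$)
$B{\left(u \right)} = 12$
$r - 9 B{\left(\left(W{\left(3 \right)} - 3\right)^{2} \right)} = -20 - 108 = -128$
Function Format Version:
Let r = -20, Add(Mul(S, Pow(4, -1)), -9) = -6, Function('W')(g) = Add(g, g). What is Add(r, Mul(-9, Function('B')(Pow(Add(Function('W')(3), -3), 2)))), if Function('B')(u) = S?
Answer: -128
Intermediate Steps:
Function('W')(g) = Mul(2, g)
S = 12 (S = Add(36, Mul(4, -6)) = Add(36, -24) = 12)
Function('B')(u) = 12
Add(r, Mul(-9, Function('B')(Pow(Add(Function('W')(3), -3), 2)))) = Add(-20, Mul(-9, 12)) = Add(-20, -108) = -128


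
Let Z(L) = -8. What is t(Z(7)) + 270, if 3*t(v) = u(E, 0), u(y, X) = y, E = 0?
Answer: 270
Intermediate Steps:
t(v) = 0 (t(v) = (1/3)*0 = 0)
t(Z(7)) + 270 = 0 + 270 = 270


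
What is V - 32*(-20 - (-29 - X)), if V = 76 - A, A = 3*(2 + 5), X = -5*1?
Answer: -73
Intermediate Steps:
X = -5
A = 21 (A = 3*7 = 21)
V = 55 (V = 76 - 1*21 = 76 - 21 = 55)
V - 32*(-20 - (-29 - X)) = 55 - 32*(-20 - (-29 - 1*(-5))) = 55 - 32*(-20 - (-29 + 5)) = 55 - 32*(-20 - 1*(-24)) = 55 - 32*(-20 + 24) = 55 - 32*4 = 55 - 128 = -73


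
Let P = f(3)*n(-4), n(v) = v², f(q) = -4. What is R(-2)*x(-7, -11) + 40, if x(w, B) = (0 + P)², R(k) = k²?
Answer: 16424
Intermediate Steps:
P = -64 (P = -4*(-4)² = -4*16 = -64)
x(w, B) = 4096 (x(w, B) = (0 - 64)² = (-64)² = 4096)
R(-2)*x(-7, -11) + 40 = (-2)²*4096 + 40 = 4*4096 + 40 = 16384 + 40 = 16424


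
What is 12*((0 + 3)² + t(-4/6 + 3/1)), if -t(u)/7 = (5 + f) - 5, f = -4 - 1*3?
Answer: 696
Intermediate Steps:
f = -7 (f = -4 - 3 = -7)
t(u) = 49 (t(u) = -7*((5 - 7) - 5) = -7*(-2 - 5) = -7*(-7) = 49)
12*((0 + 3)² + t(-4/6 + 3/1)) = 12*((0 + 3)² + 49) = 12*(3² + 49) = 12*(9 + 49) = 12*58 = 696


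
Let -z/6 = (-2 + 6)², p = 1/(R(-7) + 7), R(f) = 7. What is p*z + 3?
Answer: -27/7 ≈ -3.8571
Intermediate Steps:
p = 1/14 (p = 1/(7 + 7) = 1/14 ≈ 0.071429)
z = -96 (z = -6*(-2 + 6)² = -6*4² = -6*16 = -96)
p*z + 3 = (1/14)*(-96) + 3 = -48/7 + 3 = -27/7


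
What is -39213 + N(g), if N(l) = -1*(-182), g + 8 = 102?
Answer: -39031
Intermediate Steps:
g = 94 (g = -8 + 102 = 94)
N(l) = 182
-39213 + N(g) = -39213 + 182 = -39031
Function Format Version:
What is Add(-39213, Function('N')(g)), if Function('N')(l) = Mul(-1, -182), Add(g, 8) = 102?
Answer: -39031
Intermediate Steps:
g = 94 (g = Add(-8, 102) = 94)
Function('N')(l) = 182
Add(-39213, Function('N')(g)) = Add(-39213, 182) = -39031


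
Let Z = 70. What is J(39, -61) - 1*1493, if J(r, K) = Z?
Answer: -1423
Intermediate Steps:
J(r, K) = 70
J(39, -61) - 1*1493 = 70 - 1*1493 = 70 - 1493 = -1423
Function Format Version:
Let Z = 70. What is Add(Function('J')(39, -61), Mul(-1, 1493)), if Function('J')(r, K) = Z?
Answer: -1423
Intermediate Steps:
Function('J')(r, K) = 70
Add(Function('J')(39, -61), Mul(-1, 1493)) = Add(70, Mul(-1, 1493)) = Add(70, -1493) = -1423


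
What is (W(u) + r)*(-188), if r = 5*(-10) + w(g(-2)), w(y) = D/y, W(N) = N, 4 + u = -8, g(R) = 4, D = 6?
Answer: 11374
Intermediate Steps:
u = -12 (u = -4 - 8 = -12)
w(y) = 6/y
r = -97/2 (r = 5*(-10) + 6/4 = -50 + 6*(¼) = -50 + 3/2 = -97/2 ≈ -48.500)
(W(u) + r)*(-188) = (-12 - 97/2)*(-188) = -121/2*(-188) = 11374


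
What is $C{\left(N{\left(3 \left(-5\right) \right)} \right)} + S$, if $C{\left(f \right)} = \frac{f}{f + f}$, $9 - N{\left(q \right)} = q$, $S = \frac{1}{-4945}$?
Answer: $\frac{4943}{9890} \approx 0.4998$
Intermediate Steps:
$S = - \frac{1}{4945} \approx -0.00020222$
$N{\left(q \right)} = 9 - q$
$C{\left(f \right)} = \frac{1}{2}$ ($C{\left(f \right)} = \frac{f}{2 f} = \frac{1}{2 f} f = \frac{1}{2}$)
$C{\left(N{\left(3 \left(-5\right) \right)} \right)} + S = \frac{1}{2} - \frac{1}{4945} = \frac{4943}{9890}$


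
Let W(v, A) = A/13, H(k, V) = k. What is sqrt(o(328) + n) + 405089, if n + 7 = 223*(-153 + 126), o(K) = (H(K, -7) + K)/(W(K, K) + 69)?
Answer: 405089 + 2*I*sqrt(1843943)/35 ≈ 4.0509e+5 + 77.595*I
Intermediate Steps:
W(v, A) = A/13 (W(v, A) = A*(1/13) = A/13)
o(K) = 2*K/(69 + K/13) (o(K) = (K + K)/(K/13 + 69) = (2*K)/(69 + K/13) = 2*K/(69 + K/13))
n = -6028 (n = -7 + 223*(-153 + 126) = -7 + 223*(-27) = -7 - 6021 = -6028)
sqrt(o(328) + n) + 405089 = sqrt(26*328/(897 + 328) - 6028) + 405089 = sqrt(26*328/1225 - 6028) + 405089 = sqrt(26*328*(1/1225) - 6028) + 405089 = sqrt(8528/1225 - 6028) + 405089 = sqrt(-7375772/1225) + 405089 = 2*I*sqrt(1843943)/35 + 405089 = 405089 + 2*I*sqrt(1843943)/35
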